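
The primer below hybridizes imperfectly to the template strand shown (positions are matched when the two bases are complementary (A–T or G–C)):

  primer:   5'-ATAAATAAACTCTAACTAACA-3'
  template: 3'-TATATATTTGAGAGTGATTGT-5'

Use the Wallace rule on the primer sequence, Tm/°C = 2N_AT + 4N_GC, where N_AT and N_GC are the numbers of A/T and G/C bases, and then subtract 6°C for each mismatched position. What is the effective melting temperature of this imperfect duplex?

38°C

Primer base counts: A=12, T=5, G=0, C=4 → A+T=17, G+C=4
Perfect-match Tm = 2(17) + 4(4) = 34 + 16 = 50°C
Mismatches (positions where the bases are not complementary): 2 (at positions 4, 14)
Effective Tm = 50 − 2×6 = 50 − 12 = 38°C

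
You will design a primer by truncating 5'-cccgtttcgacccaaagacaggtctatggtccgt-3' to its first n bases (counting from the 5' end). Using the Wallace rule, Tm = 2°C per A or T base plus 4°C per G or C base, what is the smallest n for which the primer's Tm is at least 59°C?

First 18 bases: CCCGTTTCGACCCAAAGA → Tm = 56°C (< 59°C)
First 19 bases: CCCGTTTCGACCCAAAGAC → Tm = 60°C (≥ 59°C)
Since every base adds ≥2°C, Tm only increases with n, so the threshold is first crossed at n = 19.

n = 19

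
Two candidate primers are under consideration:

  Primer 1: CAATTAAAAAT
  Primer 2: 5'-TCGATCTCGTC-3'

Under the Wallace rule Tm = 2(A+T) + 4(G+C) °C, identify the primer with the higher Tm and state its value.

Primer 1: A+T=10, G+C=1 → Tm = 2(10)+4(1) = 24°C
Primer 2: A+T=5, G+C=6 → Tm = 2(5)+4(6) = 34°C
24°C vs 34°C → primer 2 is higher.

Primer 2, 34°C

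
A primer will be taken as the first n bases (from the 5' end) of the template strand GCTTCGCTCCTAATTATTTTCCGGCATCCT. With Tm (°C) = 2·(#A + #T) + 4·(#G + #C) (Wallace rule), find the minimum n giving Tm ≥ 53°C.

n = 20

First 19 bases: GCTTCGCTCCTAATTATTT → Tm = 52°C (< 53°C)
First 20 bases: GCTTCGCTCCTAATTATTTT → Tm = 54°C (≥ 53°C)
Each additional base adds 2°C (A/T) or 4°C (G/C), so Tm is non-decreasing in n; n = 20 is the first length to reach 53°C.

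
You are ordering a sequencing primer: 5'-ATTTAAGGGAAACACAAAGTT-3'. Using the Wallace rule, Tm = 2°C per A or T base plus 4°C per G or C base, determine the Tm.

54°C

Scanning the sequence gives C=2, A=10, T=5, G=4.
A+T = 15, G+C = 6
Tm = 2(15) + 4(6) = 30 + 24 = 54°C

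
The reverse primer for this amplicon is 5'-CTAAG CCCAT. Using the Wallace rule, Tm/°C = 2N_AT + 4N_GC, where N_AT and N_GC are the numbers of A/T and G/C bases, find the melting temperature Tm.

C=4, G=1, A=3, T=2
A+T = 5, G+C = 5
Tm = 4·5 + 2·5 = 20 + 10 = 30°C

30°C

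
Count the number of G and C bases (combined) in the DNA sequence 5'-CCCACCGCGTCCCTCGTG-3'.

Scanning the sequence gives T=3, A=1, C=10, G=4.
Total G or C: 4 + 10 = 14

14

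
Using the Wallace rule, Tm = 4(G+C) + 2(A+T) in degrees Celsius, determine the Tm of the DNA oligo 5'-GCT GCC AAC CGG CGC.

54°C

C=7, G=5, T=1, A=2
A+T = 3, G+C = 12
Tm = 4·12 + 2·3 = 48 + 6 = 54°C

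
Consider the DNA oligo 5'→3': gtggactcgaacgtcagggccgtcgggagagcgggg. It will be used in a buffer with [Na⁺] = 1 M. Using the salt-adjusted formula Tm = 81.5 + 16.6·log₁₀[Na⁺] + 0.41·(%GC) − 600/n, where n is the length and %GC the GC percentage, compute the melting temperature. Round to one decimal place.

94.4°C

Length n = 36. Base counts: A=6, C=8, T=4, G=18
G+C = 26, so %GC = 26/36 × 100 = 72.222%
Salt term: 16.6 × (0) = 0
GC term: 0.41 × 72.222 = 29.611; length term: −600/36 = −16.667
Tm = 81.5 + (0) + 29.611 − 16.667 = 94.444 → 94.4°C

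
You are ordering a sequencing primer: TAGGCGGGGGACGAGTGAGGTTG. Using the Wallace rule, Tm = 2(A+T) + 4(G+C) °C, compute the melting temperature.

Scanning the sequence gives G=13, C=2, A=4, T=4.
So N_AT = 8 and N_GC = 15.
Tm = 4·15 + 2·8 = 60 + 16 = 76°C

76°C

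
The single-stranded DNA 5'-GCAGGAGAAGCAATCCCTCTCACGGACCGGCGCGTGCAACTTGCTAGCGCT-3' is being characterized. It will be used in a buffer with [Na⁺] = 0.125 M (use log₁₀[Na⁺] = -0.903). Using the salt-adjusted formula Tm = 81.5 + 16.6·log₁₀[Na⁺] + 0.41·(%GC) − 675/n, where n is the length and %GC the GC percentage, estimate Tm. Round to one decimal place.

Length n = 51. G=15, C=17, T=8, A=11
G+C = 32, so %GC = 32/51 × 100 = 62.745%
Salt term: 16.6 × (-0.903) = -14.99
GC term: 0.41 × 62.745 = 25.725; length term: −675/51 = −13.235
Tm = 81.5 + (-14.99) + 25.725 − 13.235 = 79 → 79.0°C

79.0°C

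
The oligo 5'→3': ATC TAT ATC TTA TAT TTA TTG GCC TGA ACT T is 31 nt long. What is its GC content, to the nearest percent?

26%

Scanning the sequence gives A=8, G=3, T=15, C=5.
G+C = 3 + 5 = 8 out of 31 bases
%GC = 8/31 × 100 = 25.81% ≈ 26%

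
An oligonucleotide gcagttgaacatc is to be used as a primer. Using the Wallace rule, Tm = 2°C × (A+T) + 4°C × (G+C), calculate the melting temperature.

38°C

G=3, T=3, A=4, C=3
So N_AT = 7 and N_GC = 6.
Tm = 2(7) + 4(6) = 14 + 24 = 38°C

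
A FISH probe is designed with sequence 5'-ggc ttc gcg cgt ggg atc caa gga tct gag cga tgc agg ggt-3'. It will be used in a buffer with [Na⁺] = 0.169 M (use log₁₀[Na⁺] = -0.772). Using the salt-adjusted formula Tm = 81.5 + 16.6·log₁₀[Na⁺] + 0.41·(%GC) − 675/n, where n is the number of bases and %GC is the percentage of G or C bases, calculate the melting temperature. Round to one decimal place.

Length n = 42. Scanning the sequence gives G=18, C=9, T=8, A=7.
G+C = 27, so %GC = 27/42 × 100 = 64.286%
Salt term: 16.6 × (-0.772) = -12.815
GC term: 0.41 × 64.286 = 26.357; length term: −675/42 = −16.071
Tm = 81.5 + (-12.815) + 26.357 − 16.071 = 78.971 → 79.0°C

79.0°C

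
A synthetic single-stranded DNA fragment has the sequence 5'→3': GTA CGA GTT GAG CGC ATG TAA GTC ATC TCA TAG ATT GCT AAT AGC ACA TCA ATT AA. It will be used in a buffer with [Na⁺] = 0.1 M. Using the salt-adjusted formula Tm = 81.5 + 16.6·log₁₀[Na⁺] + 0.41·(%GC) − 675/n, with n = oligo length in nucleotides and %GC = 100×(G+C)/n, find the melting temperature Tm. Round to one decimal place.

Length n = 56. Scanning the sequence gives T=16, C=10, G=11, A=19.
G+C = 21, so %GC = 21/56 × 100 = 37.5%
Salt term: 16.6 × (-1) = -16.6
GC term: 0.41 × 37.5 = 15.375; length term: −675/56 = −12.054
Tm = 81.5 + (-16.6) + 15.375 − 12.054 = 68.221 → 68.2°C

68.2°C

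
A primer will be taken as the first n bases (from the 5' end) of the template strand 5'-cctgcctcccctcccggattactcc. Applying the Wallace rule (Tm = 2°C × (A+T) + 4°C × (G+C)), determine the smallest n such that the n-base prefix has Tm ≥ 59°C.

First 16 bases: CCTGCCTCCCCTCCCG → Tm = 58°C (< 59°C)
First 17 bases: CCTGCCTCCCCTCCCGG → Tm = 62°C (≥ 59°C)
Since every base adds ≥2°C, Tm only increases with n, so the threshold is first crossed at n = 17.

n = 17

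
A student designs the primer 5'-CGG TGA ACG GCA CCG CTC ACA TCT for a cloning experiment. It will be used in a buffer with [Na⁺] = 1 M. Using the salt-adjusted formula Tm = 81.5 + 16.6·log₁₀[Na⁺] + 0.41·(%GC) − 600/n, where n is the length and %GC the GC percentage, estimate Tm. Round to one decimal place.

82.1°C

Length n = 24. Scanning the sequence gives T=4, A=5, G=6, C=9.
G+C = 15, so %GC = 15/24 × 100 = 62.5%
Salt term: 16.6 × (0) = 0
GC term: 0.41 × 62.5 = 25.625; length term: −600/24 = −25
Tm = 81.5 + (0) + 25.625 − 25 = 82.125 → 82.1°C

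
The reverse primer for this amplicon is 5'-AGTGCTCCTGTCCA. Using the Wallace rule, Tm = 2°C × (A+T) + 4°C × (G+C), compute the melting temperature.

Counting bases: T=4, C=5, A=2, G=3
A+T = 6, G+C = 8
Tm = 2(6) + 4(8) = 12 + 32 = 44°C

44°C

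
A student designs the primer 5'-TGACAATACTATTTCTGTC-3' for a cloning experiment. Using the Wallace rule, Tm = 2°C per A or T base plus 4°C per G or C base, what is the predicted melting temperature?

Base counts: T=8, C=4, A=5, G=2
So N_AT = 13 and N_GC = 6.
Tm = 4·6 + 2·13 = 24 + 26 = 50°C

50°C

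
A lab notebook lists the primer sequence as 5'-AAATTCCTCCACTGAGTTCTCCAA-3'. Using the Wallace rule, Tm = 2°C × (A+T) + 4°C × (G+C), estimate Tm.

68°C

T=7, C=8, G=2, A=7
A+T = 14, G+C = 10
Tm = 2(14) + 4(10) = 28 + 40 = 68°C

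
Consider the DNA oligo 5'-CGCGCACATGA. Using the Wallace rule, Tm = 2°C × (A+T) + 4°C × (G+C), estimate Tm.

Base counts: C=4, T=1, G=3, A=3
So N_AT = 4 and N_GC = 7.
Tm = 2(4) + 4(7) = 8 + 28 = 36°C

36°C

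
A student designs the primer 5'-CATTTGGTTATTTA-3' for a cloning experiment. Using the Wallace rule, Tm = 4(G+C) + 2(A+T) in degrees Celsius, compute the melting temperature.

34°C

Scanning the sequence gives T=8, C=1, G=2, A=3.
A+T = 11, G+C = 3
Tm = 2(11) + 4(3) = 22 + 12 = 34°C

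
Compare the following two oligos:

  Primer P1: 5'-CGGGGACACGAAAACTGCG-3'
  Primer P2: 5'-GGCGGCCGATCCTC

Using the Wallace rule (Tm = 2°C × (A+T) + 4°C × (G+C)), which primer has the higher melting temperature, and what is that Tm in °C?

Primer P1: A+T=7, G+C=12 → Tm = 2(7)+4(12) = 62°C
Primer P2: A+T=3, G+C=11 → Tm = 2(3)+4(11) = 50°C
62°C vs 50°C → primer P1 is higher.

Primer P1, 62°C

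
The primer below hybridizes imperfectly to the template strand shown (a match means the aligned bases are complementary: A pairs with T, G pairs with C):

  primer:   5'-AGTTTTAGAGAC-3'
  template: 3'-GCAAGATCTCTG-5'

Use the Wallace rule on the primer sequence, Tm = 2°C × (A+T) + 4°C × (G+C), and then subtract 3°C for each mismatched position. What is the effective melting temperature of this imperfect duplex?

Primer base counts: A=4, T=4, G=3, C=1 → A+T=8, G+C=4
Perfect-match Tm = 2(8) + 4(4) = 16 + 16 = 32°C
Mismatches (positions where the bases are not complementary): 2 (at positions 1, 5)
Effective Tm = 32 − 2×3 = 32 − 6 = 26°C

26°C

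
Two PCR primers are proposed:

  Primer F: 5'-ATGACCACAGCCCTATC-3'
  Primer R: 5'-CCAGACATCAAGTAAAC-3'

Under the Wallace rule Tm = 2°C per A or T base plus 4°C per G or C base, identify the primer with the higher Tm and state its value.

Primer F, 52°C

Primer F: A+T=8, G+C=9 → Tm = 2(8)+4(9) = 52°C
Primer R: A+T=10, G+C=7 → Tm = 2(10)+4(7) = 48°C
52°C vs 48°C → primer F is higher.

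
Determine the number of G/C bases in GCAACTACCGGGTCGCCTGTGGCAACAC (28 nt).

18

G=8, A=6, T=4, C=10
Total G or C: 8 + 10 = 18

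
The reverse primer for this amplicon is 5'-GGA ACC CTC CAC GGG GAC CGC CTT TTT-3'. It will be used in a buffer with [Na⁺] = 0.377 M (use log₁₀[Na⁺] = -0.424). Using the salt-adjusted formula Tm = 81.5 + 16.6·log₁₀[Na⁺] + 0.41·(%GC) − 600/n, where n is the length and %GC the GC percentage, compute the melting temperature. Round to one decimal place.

78.1°C

Length n = 27. Base counts: C=10, A=4, G=7, T=6
G+C = 17, so %GC = 17/27 × 100 = 62.963%
Salt term: 16.6 × (-0.424) = -7.038
GC term: 0.41 × 62.963 = 25.815; length term: −600/27 = −22.222
Tm = 81.5 + (-7.038) + 25.815 − 22.222 = 78.055 → 78.1°C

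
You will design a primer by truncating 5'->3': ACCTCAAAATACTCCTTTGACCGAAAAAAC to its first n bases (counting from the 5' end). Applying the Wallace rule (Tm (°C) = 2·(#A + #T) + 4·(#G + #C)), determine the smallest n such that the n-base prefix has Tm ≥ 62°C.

First 21 bases: ACCTCAAAATACTCCTTTGAC → Tm = 58°C (< 62°C)
First 22 bases: ACCTCAAAATACTCCTTTGACC → Tm = 62°C (≥ 62°C)
Since every base adds ≥2°C, Tm only increases with n, so the threshold is first crossed at n = 22.

n = 22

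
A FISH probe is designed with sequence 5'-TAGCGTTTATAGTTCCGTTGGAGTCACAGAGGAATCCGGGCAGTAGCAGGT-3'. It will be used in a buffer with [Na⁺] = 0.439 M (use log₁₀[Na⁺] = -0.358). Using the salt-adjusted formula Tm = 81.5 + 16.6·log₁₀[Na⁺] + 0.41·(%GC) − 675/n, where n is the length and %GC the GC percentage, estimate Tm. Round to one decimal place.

Length n = 51. Scanning the sequence gives C=9, T=13, A=12, G=17.
G+C = 26, so %GC = 26/51 × 100 = 50.98%
Salt term: 16.6 × (-0.358) = -5.943
GC term: 0.41 × 50.98 = 20.902; length term: −675/51 = −13.235
Tm = 81.5 + (-5.943) + 20.902 − 13.235 = 83.224 → 83.2°C

83.2°C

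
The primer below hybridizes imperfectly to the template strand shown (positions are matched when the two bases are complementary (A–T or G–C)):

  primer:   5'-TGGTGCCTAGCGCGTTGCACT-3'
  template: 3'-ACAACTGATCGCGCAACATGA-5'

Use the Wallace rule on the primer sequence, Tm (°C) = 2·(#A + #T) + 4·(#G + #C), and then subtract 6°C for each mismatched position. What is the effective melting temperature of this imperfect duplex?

Primer base counts: A=2, T=6, G=7, C=6 → A+T=8, G+C=13
Perfect-match Tm = 2(8) + 4(13) = 16 + 52 = 68°C
Mismatches (positions where the bases are not complementary): 3 (at positions 3, 6, 18)
Effective Tm = 68 − 3×6 = 68 − 18 = 50°C

50°C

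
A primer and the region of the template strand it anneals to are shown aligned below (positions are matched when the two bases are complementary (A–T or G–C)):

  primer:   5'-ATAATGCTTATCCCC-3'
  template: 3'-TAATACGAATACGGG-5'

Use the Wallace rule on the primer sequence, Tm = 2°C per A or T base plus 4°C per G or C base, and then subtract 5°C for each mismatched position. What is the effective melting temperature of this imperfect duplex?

32°C

Primer base counts: A=4, T=5, G=1, C=5 → A+T=9, G+C=6
Perfect-match Tm = 2(9) + 4(6) = 18 + 24 = 42°C
Mismatches (positions where the bases are not complementary): 2 (at positions 3, 12)
Effective Tm = 42 − 2×5 = 42 − 10 = 32°C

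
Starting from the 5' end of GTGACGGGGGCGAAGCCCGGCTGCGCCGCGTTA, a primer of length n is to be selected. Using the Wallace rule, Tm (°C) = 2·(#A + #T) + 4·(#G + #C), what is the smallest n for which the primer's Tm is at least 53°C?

n = 16

First 15 bases: GTGACGGGGGCGAAG → Tm = 52°C (< 53°C)
First 16 bases: GTGACGGGGGCGAAGC → Tm = 56°C (≥ 53°C)
Each additional base adds 2°C (A/T) or 4°C (G/C), so Tm is non-decreasing in n; n = 16 is the first length to reach 53°C.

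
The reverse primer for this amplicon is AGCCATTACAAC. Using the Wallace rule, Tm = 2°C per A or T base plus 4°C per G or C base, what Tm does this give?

Counting bases: G=1, T=2, C=4, A=5
So N_AT = 7 and N_GC = 5.
Tm = 2×7 + 4×5 = 34°C

34°C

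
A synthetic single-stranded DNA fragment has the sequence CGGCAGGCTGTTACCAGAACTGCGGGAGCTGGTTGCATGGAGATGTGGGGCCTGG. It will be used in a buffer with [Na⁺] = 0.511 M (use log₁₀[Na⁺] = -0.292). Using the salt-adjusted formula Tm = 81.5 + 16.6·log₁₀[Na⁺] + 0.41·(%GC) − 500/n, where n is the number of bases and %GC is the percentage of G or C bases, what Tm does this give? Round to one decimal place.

Length n = 55. Base counts: G=24, C=11, A=9, T=11
G+C = 35, so %GC = 35/55 × 100 = 63.636%
Salt term: 16.6 × (-0.292) = -4.847
GC term: 0.41 × 63.636 = 26.091; length term: −500/55 = −9.091
Tm = 81.5 + (-4.847) + 26.091 − 9.091 = 93.653 → 93.7°C

93.7°C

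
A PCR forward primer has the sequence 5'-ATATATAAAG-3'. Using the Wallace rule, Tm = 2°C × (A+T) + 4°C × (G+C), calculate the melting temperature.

22°C

T=3, G=1, C=0, A=6
So N_AT = 9 and N_GC = 1.
Tm = 2×9 + 4×1 = 22°C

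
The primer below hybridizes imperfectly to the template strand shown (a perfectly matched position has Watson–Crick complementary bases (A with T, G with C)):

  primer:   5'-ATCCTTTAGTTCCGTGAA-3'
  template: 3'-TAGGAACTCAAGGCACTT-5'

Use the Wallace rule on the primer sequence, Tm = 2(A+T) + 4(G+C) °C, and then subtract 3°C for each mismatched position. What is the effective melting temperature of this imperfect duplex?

47°C

Primer base counts: A=4, T=7, G=3, C=4 → A+T=11, G+C=7
Perfect-match Tm = 2(11) + 4(7) = 22 + 28 = 50°C
Mismatches (positions where the bases are not complementary): 1 (at position 7)
Effective Tm = 50 − 1×3 = 50 − 3 = 47°C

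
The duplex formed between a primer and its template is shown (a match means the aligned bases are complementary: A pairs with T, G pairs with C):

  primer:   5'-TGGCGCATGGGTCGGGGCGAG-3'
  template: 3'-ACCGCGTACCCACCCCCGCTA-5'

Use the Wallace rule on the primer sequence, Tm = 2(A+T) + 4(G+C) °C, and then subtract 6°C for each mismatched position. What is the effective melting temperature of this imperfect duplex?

Primer base counts: A=2, T=3, G=12, C=4 → A+T=5, G+C=16
Perfect-match Tm = 2(5) + 4(16) = 10 + 64 = 74°C
Mismatches (positions where the bases are not complementary): 2 (at positions 13, 21)
Effective Tm = 74 − 2×6 = 74 − 12 = 62°C

62°C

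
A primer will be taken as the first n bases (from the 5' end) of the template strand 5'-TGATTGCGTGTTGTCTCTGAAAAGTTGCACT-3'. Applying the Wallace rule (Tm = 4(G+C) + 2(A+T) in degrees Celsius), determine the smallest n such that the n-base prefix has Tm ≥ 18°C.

n = 7

First 6 bases: TGATTG → Tm = 16°C (< 18°C)
First 7 bases: TGATTGC → Tm = 20°C (≥ 18°C)
Each additional base adds 2°C (A/T) or 4°C (G/C), so Tm is non-decreasing in n; n = 7 is the first length to reach 18°C.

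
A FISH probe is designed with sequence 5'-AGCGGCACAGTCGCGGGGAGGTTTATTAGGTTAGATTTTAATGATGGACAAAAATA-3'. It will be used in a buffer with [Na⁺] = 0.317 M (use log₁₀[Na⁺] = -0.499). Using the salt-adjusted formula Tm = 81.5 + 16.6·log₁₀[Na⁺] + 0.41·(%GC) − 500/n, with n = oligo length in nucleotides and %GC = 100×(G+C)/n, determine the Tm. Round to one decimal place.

81.1°C

Length n = 56. Base counts: A=18, C=6, T=15, G=17
G+C = 23, so %GC = 23/56 × 100 = 41.071%
Salt term: 16.6 × (-0.499) = -8.283
GC term: 0.41 × 41.071 = 16.839; length term: −500/56 = −8.929
Tm = 81.5 + (-8.283) + 16.839 − 8.929 = 81.127 → 81.1°C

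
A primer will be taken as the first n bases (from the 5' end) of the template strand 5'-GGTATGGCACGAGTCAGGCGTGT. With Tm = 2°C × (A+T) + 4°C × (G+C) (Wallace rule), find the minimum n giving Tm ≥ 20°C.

First 6 bases: GGTATG → Tm = 18°C (< 20°C)
First 7 bases: GGTATGG → Tm = 22°C (≥ 20°C)
Each additional base adds 2°C (A/T) or 4°C (G/C), so Tm is non-decreasing in n; n = 7 is the first length to reach 20°C.

n = 7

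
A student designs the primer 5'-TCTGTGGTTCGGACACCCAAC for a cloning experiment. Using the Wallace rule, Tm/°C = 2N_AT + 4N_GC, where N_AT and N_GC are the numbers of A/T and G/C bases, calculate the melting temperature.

Base counts: G=5, A=4, T=5, C=7
AT pairs contribute 9, GC pairs contribute 12.
Tm = 2×9 + 4×12 = 66°C

66°C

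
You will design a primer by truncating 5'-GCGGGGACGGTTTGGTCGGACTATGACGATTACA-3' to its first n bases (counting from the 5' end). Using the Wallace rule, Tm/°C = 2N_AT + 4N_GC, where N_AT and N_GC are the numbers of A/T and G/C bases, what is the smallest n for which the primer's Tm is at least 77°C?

n = 24

First 23 bases: GCGGGGACGGTTTGGTCGGACTA → Tm = 76°C (< 77°C)
First 24 bases: GCGGGGACGGTTTGGTCGGACTAT → Tm = 78°C (≥ 77°C)
Since every base adds ≥2°C, Tm only increases with n, so the threshold is first crossed at n = 24.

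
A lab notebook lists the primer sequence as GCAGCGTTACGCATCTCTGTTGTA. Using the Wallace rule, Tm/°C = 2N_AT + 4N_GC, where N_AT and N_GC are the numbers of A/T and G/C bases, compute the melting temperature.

T=8, C=6, G=6, A=4
A+T = 12, G+C = 12
Tm = 2×12 + 4×12 = 72°C

72°C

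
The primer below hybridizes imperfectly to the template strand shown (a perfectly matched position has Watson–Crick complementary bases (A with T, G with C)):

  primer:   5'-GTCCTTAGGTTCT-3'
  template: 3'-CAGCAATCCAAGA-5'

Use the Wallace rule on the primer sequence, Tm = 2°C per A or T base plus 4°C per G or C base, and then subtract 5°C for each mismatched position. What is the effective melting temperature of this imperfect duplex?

33°C

Primer base counts: A=1, T=6, G=3, C=3 → A+T=7, G+C=6
Perfect-match Tm = 2(7) + 4(6) = 14 + 24 = 38°C
Mismatches (positions where the bases are not complementary): 1 (at position 4)
Effective Tm = 38 − 1×5 = 38 − 5 = 33°C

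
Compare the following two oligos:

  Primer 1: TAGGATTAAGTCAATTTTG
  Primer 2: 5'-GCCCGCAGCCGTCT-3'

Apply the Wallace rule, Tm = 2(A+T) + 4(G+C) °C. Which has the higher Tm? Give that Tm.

Primer 2, 50°C

Primer 1: A+T=14, G+C=5 → Tm = 2(14)+4(5) = 48°C
Primer 2: A+T=3, G+C=11 → Tm = 2(3)+4(11) = 50°C
48°C vs 50°C → primer 2 is higher.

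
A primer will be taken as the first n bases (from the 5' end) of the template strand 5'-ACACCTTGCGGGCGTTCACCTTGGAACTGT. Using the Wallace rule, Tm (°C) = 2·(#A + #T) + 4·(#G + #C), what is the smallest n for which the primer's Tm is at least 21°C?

First 7 bases: ACACCTT → Tm = 20°C (< 21°C)
First 8 bases: ACACCTTG → Tm = 24°C (≥ 21°C)
Since every base adds ≥2°C, Tm only increases with n, so the threshold is first crossed at n = 8.

n = 8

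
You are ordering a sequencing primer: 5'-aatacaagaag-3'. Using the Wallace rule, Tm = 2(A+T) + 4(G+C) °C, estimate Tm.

A=7, C=1, G=2, T=1
So N_AT = 8 and N_GC = 3.
Tm = 4·3 + 2·8 = 12 + 16 = 28°C

28°C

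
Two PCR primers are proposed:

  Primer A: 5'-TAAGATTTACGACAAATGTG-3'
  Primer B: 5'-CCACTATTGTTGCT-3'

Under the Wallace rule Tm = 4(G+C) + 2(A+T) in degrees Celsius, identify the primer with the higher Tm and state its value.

Primer A: A+T=14, G+C=6 → Tm = 2(14)+4(6) = 52°C
Primer B: A+T=8, G+C=6 → Tm = 2(8)+4(6) = 40°C
52°C vs 40°C → primer A is higher.

Primer A, 52°C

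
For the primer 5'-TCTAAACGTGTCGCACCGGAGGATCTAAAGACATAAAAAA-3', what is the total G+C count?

G=8, C=8, T=7, A=17
Total G or C: 8 + 8 = 16

16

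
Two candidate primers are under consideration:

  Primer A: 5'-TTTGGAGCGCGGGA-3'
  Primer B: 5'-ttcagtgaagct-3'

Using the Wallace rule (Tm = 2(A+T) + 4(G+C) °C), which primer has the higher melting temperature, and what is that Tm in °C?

Primer A, 46°C

Primer A: A+T=5, G+C=9 → Tm = 2(5)+4(9) = 46°C
Primer B: A+T=7, G+C=5 → Tm = 2(7)+4(5) = 34°C
46°C vs 34°C → primer A is higher.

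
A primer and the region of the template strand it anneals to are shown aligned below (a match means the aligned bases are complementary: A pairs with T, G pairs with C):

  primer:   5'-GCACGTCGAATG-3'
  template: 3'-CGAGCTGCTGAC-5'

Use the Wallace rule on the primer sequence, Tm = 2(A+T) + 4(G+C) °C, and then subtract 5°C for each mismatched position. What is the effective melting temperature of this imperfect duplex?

Primer base counts: A=3, T=2, G=4, C=3 → A+T=5, G+C=7
Perfect-match Tm = 2(5) + 4(7) = 10 + 28 = 38°C
Mismatches (positions where the bases are not complementary): 3 (at positions 3, 6, 10)
Effective Tm = 38 − 3×5 = 38 − 15 = 23°C

23°C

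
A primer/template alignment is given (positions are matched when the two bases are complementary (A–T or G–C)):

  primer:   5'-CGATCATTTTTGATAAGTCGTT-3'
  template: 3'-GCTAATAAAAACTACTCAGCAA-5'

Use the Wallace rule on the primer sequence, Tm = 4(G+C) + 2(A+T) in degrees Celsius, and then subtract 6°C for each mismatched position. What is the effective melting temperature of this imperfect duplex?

46°C

Primer base counts: A=5, T=10, G=4, C=3 → A+T=15, G+C=7
Perfect-match Tm = 2(15) + 4(7) = 30 + 28 = 58°C
Mismatches (positions where the bases are not complementary): 2 (at positions 5, 15)
Effective Tm = 58 − 2×6 = 58 − 12 = 46°C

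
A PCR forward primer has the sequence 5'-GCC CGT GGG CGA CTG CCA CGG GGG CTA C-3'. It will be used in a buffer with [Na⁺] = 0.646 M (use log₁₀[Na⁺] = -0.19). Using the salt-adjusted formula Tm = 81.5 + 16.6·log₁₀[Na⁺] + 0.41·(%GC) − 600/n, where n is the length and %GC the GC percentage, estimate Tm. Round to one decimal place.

Length n = 28. Base counts: C=10, G=12, A=3, T=3
G+C = 22, so %GC = 22/28 × 100 = 78.571%
Salt term: 16.6 × (-0.19) = -3.154
GC term: 0.41 × 78.571 = 32.214; length term: −600/28 = −21.429
Tm = 81.5 + (-3.154) + 32.214 − 21.429 = 89.131 → 89.1°C

89.1°C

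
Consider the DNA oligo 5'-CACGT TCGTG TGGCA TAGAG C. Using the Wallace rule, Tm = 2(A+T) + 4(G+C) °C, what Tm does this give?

66°C

Scanning the sequence gives C=5, G=7, A=4, T=5.
A+T = 9, G+C = 12
Tm = 2(9) + 4(12) = 18 + 48 = 66°C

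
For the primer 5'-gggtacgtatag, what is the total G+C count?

6

Base counts: T=3, C=1, G=5, A=3
Total G or C: 5 + 1 = 6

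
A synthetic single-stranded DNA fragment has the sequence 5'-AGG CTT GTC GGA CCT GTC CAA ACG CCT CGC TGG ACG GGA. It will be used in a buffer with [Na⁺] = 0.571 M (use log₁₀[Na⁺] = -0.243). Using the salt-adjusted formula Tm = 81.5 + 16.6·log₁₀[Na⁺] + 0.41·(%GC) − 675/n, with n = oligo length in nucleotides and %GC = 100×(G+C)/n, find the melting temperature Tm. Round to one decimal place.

Length n = 39. Counting bases: C=12, A=7, G=13, T=7
G+C = 25, so %GC = 25/39 × 100 = 64.103%
Salt term: 16.6 × (-0.243) = -4.034
GC term: 0.41 × 64.103 = 26.282; length term: −675/39 = −17.308
Tm = 81.5 + (-4.034) + 26.282 − 17.308 = 86.44 → 86.4°C

86.4°C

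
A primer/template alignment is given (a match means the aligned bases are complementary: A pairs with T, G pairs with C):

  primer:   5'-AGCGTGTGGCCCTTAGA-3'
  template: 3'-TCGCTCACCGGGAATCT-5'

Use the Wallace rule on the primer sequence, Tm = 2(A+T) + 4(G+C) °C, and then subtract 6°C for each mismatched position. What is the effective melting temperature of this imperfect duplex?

48°C

Primer base counts: A=3, T=4, G=6, C=4 → A+T=7, G+C=10
Perfect-match Tm = 2(7) + 4(10) = 14 + 40 = 54°C
Mismatches (positions where the bases are not complementary): 1 (at position 5)
Effective Tm = 54 − 1×6 = 54 − 6 = 48°C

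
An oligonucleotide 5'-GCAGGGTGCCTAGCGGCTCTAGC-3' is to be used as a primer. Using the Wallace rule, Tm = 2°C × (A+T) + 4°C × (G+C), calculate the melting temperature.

Base counts: C=7, A=3, G=9, T=4
So N_AT = 7 and N_GC = 16.
Tm = 4·16 + 2·7 = 64 + 14 = 78°C

78°C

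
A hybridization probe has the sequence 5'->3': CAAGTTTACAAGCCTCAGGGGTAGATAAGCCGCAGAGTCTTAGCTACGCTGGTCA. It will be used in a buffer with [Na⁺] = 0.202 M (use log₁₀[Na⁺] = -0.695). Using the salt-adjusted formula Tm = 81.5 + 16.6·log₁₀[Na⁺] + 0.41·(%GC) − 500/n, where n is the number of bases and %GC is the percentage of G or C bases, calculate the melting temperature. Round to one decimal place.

Length n = 55. C=13, T=12, A=15, G=15
G+C = 28, so %GC = 28/55 × 100 = 50.909%
Salt term: 16.6 × (-0.695) = -11.537
GC term: 0.41 × 50.909 = 20.873; length term: −500/55 = −9.091
Tm = 81.5 + (-11.537) + 20.873 − 9.091 = 81.745 → 81.7°C

81.7°C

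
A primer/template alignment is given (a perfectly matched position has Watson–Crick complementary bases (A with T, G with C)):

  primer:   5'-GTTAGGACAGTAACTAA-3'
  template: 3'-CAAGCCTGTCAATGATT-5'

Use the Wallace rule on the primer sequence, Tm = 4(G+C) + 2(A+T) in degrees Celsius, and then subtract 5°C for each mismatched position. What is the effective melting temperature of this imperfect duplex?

Primer base counts: A=7, T=4, G=4, C=2 → A+T=11, G+C=6
Perfect-match Tm = 2(11) + 4(6) = 22 + 24 = 46°C
Mismatches (positions where the bases are not complementary): 2 (at positions 4, 12)
Effective Tm = 46 − 2×5 = 46 − 10 = 36°C

36°C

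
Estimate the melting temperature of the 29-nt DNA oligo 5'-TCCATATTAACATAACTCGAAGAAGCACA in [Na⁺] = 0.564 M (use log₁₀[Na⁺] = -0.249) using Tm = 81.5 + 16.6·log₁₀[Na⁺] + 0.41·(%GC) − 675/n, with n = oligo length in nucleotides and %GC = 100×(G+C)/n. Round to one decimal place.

Length n = 29. G=3, A=13, T=6, C=7
G+C = 10, so %GC = 10/29 × 100 = 34.483%
Salt term: 16.6 × (-0.249) = -4.133
GC term: 0.41 × 34.483 = 14.138; length term: −675/29 = −23.276
Tm = 81.5 + (-4.133) + 14.138 − 23.276 = 68.229 → 68.2°C

68.2°C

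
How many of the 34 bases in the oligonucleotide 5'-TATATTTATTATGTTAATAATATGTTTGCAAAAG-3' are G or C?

Base counts: A=13, C=1, G=4, T=16
Total G or C: 4 + 1 = 5

5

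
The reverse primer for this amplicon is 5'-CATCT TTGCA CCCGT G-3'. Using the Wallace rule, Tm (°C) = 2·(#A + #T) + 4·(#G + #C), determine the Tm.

50°C

T=5, C=6, A=2, G=3
So N_AT = 7 and N_GC = 9.
Tm = 4·9 + 2·7 = 36 + 14 = 50°C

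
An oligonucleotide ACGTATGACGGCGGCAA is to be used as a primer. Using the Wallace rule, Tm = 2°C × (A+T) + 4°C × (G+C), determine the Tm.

54°C

Counting bases: G=6, T=2, C=4, A=5
AT pairs contribute 7, GC pairs contribute 10.
Tm = 2(7) + 4(10) = 14 + 40 = 54°C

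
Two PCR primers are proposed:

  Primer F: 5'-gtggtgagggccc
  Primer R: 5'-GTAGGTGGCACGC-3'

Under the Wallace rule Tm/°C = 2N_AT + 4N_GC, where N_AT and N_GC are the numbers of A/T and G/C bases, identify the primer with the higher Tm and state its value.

Primer F: A+T=3, G+C=10 → Tm = 2(3)+4(10) = 46°C
Primer R: A+T=4, G+C=9 → Tm = 2(4)+4(9) = 44°C
46°C vs 44°C → primer F is higher.

Primer F, 46°C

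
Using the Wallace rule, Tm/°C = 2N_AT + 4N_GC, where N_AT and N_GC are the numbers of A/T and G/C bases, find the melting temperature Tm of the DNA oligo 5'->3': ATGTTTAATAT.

Counting bases: A=4, T=6, C=0, G=1
A+T = 10, G+C = 1
Tm = 2(10) + 4(1) = 20 + 4 = 24°C

24°C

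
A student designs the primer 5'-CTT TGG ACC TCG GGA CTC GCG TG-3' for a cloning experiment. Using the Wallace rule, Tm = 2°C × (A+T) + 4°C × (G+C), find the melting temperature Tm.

Base counts: G=8, A=2, C=7, T=6
So N_AT = 8 and N_GC = 15.
Tm = 2(8) + 4(15) = 16 + 60 = 76°C

76°C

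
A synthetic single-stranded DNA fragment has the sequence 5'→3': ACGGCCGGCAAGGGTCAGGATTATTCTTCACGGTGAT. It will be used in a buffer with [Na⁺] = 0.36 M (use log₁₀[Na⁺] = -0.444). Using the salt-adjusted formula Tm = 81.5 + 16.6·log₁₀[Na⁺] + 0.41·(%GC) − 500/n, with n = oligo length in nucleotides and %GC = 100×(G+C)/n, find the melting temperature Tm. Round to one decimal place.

Length n = 37. Counting bases: C=8, A=8, G=12, T=9
G+C = 20, so %GC = 20/37 × 100 = 54.054%
Salt term: 16.6 × (-0.444) = -7.37
GC term: 0.41 × 54.054 = 22.162; length term: −500/37 = −13.514
Tm = 81.5 + (-7.37) + 22.162 − 13.514 = 82.778 → 82.8°C

82.8°C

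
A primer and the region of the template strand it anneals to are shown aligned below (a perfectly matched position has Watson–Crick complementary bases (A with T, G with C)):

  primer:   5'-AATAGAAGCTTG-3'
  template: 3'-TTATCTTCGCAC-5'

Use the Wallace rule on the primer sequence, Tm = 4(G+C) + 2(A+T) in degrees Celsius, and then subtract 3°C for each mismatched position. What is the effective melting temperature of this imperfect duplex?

29°C

Primer base counts: A=5, T=3, G=3, C=1 → A+T=8, G+C=4
Perfect-match Tm = 2(8) + 4(4) = 16 + 16 = 32°C
Mismatches (positions where the bases are not complementary): 1 (at position 10)
Effective Tm = 32 − 1×3 = 32 − 3 = 29°C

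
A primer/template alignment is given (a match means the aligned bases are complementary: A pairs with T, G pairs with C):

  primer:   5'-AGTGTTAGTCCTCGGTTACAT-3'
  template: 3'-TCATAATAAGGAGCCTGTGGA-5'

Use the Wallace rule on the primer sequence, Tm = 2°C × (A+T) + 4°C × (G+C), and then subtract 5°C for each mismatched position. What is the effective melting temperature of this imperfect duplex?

35°C

Primer base counts: A=4, T=8, G=5, C=4 → A+T=12, G+C=9
Perfect-match Tm = 2(12) + 4(9) = 24 + 36 = 60°C
Mismatches (positions where the bases are not complementary): 5 (at positions 4, 8, 16, 17, 20)
Effective Tm = 60 − 5×5 = 60 − 25 = 35°C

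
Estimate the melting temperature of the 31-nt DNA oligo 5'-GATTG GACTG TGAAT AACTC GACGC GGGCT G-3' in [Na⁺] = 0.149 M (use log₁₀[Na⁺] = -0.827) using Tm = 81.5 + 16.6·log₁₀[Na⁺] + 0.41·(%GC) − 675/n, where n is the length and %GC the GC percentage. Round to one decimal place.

68.5°C

Length n = 31. A=7, G=11, T=7, C=6
G+C = 17, so %GC = 17/31 × 100 = 54.839%
Salt term: 16.6 × (-0.827) = -13.728
GC term: 0.41 × 54.839 = 22.484; length term: −675/31 = −21.774
Tm = 81.5 + (-13.728) + 22.484 − 21.774 = 68.482 → 68.5°C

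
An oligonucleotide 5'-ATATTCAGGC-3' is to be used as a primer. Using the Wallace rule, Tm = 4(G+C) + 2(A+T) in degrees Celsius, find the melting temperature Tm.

28°C

T=3, C=2, G=2, A=3
So N_AT = 6 and N_GC = 4.
Tm = 2(6) + 4(4) = 12 + 16 = 28°C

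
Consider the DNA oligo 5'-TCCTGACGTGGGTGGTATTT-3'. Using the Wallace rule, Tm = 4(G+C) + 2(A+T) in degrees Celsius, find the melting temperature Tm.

60°C

Base counts: G=7, A=2, T=8, C=3
A+T = 10, G+C = 10
Tm = 2(10) + 4(10) = 20 + 40 = 60°C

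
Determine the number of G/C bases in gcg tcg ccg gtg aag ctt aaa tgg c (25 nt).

15

Counting bases: G=9, C=6, A=5, T=5
G+C = 9 + 6 = 15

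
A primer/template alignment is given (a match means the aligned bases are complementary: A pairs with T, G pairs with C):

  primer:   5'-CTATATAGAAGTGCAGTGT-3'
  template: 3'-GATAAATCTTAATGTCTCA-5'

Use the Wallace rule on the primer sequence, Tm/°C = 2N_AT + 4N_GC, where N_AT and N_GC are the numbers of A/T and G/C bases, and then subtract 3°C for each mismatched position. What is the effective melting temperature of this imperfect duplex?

40°C

Primer base counts: A=6, T=6, G=5, C=2 → A+T=12, G+C=7
Perfect-match Tm = 2(12) + 4(7) = 24 + 28 = 52°C
Mismatches (positions where the bases are not complementary): 4 (at positions 5, 11, 13, 17)
Effective Tm = 52 − 4×3 = 52 − 12 = 40°C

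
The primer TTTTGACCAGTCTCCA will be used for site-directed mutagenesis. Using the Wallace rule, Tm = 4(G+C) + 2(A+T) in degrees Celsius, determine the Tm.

Scanning the sequence gives T=6, C=5, A=3, G=2.
AT pairs contribute 9, GC pairs contribute 7.
Tm = 4·7 + 2·9 = 28 + 18 = 46°C

46°C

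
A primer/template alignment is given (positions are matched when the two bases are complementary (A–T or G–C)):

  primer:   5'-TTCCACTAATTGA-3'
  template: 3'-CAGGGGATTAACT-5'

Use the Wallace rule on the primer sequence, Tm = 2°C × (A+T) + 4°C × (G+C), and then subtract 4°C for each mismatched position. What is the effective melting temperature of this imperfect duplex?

26°C

Primer base counts: A=4, T=5, G=1, C=3 → A+T=9, G+C=4
Perfect-match Tm = 2(9) + 4(4) = 18 + 16 = 34°C
Mismatches (positions where the bases are not complementary): 2 (at positions 1, 5)
Effective Tm = 34 − 2×4 = 34 − 8 = 26°C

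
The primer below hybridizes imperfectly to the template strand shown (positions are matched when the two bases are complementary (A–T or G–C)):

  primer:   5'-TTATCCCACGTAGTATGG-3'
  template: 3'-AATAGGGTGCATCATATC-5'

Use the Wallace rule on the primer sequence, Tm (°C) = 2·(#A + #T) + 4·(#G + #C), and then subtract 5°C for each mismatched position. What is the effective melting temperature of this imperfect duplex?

47°C

Primer base counts: A=4, T=6, G=4, C=4 → A+T=10, G+C=8
Perfect-match Tm = 2(10) + 4(8) = 20 + 32 = 52°C
Mismatches (positions where the bases are not complementary): 1 (at position 17)
Effective Tm = 52 − 1×5 = 52 − 5 = 47°C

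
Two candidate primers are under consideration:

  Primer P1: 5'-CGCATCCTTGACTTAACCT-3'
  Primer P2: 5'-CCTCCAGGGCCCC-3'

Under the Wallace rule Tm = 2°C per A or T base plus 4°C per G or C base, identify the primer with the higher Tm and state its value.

Primer P1, 56°C

Primer P1: A+T=10, G+C=9 → Tm = 2(10)+4(9) = 56°C
Primer P2: A+T=2, G+C=11 → Tm = 2(2)+4(11) = 48°C
56°C vs 48°C → primer P1 is higher.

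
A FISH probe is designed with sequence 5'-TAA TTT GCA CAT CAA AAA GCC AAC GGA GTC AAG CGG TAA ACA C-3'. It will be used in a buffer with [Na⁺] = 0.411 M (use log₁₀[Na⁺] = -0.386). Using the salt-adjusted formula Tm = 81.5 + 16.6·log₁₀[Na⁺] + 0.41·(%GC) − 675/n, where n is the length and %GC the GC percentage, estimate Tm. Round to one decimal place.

Length n = 43. Base counts: C=10, A=18, T=7, G=8
G+C = 18, so %GC = 18/43 × 100 = 41.86%
Salt term: 16.6 × (-0.386) = -6.408
GC term: 0.41 × 41.86 = 17.163; length term: −675/43 = −15.698
Tm = 81.5 + (-6.408) + 17.163 − 15.698 = 76.557 → 76.6°C

76.6°C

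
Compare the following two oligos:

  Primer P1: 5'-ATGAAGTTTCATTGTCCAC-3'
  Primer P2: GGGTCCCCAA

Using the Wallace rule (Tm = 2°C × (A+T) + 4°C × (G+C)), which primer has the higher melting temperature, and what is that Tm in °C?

Primer P1: A+T=12, G+C=7 → Tm = 2(12)+4(7) = 52°C
Primer P2: A+T=3, G+C=7 → Tm = 2(3)+4(7) = 34°C
52°C vs 34°C → primer P1 is higher.

Primer P1, 52°C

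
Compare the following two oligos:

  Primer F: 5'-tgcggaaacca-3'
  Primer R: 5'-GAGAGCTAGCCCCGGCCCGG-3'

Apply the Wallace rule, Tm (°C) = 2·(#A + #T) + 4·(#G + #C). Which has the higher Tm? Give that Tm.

Primer F: A+T=5, G+C=6 → Tm = 2(5)+4(6) = 34°C
Primer R: A+T=4, G+C=16 → Tm = 2(4)+4(16) = 72°C
34°C vs 72°C → primer R is higher.

Primer R, 72°C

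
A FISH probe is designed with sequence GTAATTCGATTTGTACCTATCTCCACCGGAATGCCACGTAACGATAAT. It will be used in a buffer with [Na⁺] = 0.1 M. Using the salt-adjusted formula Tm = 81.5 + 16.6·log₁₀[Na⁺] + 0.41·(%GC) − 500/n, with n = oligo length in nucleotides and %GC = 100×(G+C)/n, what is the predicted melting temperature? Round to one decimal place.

71.6°C

Length n = 48. G=8, A=14, C=12, T=14
G+C = 20, so %GC = 20/48 × 100 = 41.667%
Salt term: 16.6 × (-1) = -16.6
GC term: 0.41 × 41.667 = 17.083; length term: −500/48 = −10.417
Tm = 81.5 + (-16.6) + 17.083 − 10.417 = 71.566 → 71.6°C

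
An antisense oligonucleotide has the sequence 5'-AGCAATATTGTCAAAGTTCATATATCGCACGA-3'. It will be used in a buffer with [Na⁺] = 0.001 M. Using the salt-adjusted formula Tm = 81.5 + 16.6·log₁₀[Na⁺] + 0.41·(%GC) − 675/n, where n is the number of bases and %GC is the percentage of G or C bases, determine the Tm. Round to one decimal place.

Length n = 32. Counting bases: A=12, T=9, G=5, C=6
G+C = 11, so %GC = 11/32 × 100 = 34.375%
Salt term: 16.6 × (-3) = -49.8
GC term: 0.41 × 34.375 = 14.094; length term: −675/32 = −21.094
Tm = 81.5 + (-49.8) + 14.094 − 21.094 = 24.7 → 24.7°C

24.7°C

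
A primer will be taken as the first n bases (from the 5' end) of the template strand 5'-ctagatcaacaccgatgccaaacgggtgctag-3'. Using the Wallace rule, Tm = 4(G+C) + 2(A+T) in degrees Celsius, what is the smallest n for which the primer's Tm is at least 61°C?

First 20 bases: CTAGATCAACACCGATGCCA → Tm = 60°C (< 61°C)
First 21 bases: CTAGATCAACACCGATGCCAA → Tm = 62°C (≥ 61°C)
Each additional base adds 2°C (A/T) or 4°C (G/C), so Tm is non-decreasing in n; n = 21 is the first length to reach 61°C.

n = 21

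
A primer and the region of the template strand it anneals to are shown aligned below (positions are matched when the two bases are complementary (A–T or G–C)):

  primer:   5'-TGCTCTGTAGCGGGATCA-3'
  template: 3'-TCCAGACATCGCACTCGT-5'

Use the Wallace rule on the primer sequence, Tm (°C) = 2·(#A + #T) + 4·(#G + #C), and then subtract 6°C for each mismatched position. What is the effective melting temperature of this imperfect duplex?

32°C

Primer base counts: A=3, T=5, G=6, C=4 → A+T=8, G+C=10
Perfect-match Tm = 2(8) + 4(10) = 16 + 40 = 56°C
Mismatches (positions where the bases are not complementary): 4 (at positions 1, 3, 13, 16)
Effective Tm = 56 − 4×6 = 56 − 24 = 32°C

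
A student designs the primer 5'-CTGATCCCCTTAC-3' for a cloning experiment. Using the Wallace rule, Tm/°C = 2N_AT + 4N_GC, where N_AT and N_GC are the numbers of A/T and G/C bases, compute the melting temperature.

40°C

Scanning the sequence gives A=2, C=6, T=4, G=1.
A+T = 6, G+C = 7
Tm = 2(6) + 4(7) = 12 + 28 = 40°C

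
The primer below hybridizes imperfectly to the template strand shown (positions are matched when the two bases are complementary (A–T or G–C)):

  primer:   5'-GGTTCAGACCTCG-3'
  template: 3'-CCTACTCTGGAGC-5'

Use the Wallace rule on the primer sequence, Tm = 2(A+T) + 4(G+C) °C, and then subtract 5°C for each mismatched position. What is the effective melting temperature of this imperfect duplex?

32°C

Primer base counts: A=2, T=3, G=4, C=4 → A+T=5, G+C=8
Perfect-match Tm = 2(5) + 4(8) = 10 + 32 = 42°C
Mismatches (positions where the bases are not complementary): 2 (at positions 3, 5)
Effective Tm = 42 − 2×5 = 42 − 10 = 32°C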